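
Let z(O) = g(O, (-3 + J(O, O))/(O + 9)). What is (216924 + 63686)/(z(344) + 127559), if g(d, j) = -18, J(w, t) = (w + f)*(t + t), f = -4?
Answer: 280610/127541 ≈ 2.2002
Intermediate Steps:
J(w, t) = 2*t*(-4 + w) (J(w, t) = (w - 4)*(t + t) = (-4 + w)*(2*t) = 2*t*(-4 + w))
z(O) = -18
(216924 + 63686)/(z(344) + 127559) = (216924 + 63686)/(-18 + 127559) = 280610/127541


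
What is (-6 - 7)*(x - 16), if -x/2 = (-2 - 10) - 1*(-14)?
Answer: 260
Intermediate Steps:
x = -4 (x = -2*((-2 - 10) - 1*(-14)) = -2*(-12 + 14) = -2*2 = -4)
(-6 - 7)*(x - 16) = (-6 - 7)*(-4 - 16) = -13*(-20) = 260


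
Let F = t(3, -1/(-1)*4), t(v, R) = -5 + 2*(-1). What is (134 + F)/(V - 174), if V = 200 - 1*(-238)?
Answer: 127/264 ≈ 0.48106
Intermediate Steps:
t(v, R) = -7 (t(v, R) = -5 - 2 = -7)
F = -7
V = 438 (V = 200 + 238 = 438)
(134 + F)/(V - 174) = (134 - 7)/(438 - 174) = 127/264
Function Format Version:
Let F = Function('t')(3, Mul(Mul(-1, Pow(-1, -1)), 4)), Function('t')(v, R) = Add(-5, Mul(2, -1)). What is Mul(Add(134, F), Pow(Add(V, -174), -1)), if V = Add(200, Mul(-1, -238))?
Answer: Rational(127, 264) ≈ 0.48106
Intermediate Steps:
Function('t')(v, R) = -7 (Function('t')(v, R) = Add(-5, -2) = -7)
F = -7
V = 438 (V = Add(200, 238) = 438)
Mul(Add(134, F), Pow(Add(V, -174), -1)) = Mul(Add(134, -7), Pow(Add(438, -174), -1)) = Mul(127, Pow(264, -1)) = Mul(127, Rational(1, 264)) = Rational(127, 264)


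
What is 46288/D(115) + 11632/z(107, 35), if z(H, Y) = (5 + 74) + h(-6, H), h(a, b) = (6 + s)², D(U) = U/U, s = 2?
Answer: 6630816/143 ≈ 46369.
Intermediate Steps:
D(U) = 1
h(a, b) = 64 (h(a, b) = (6 + 2)² = 8² = 64)
z(H, Y) = 143 (z(H, Y) = (5 + 74) + 64 = 79 + 64 = 143)
46288/D(115) + 11632/z(107, 35) = 46288/1 + 11632/143 = 46288*1 + 11632*(1/143) = 46288 + 11632/143 = 6630816/143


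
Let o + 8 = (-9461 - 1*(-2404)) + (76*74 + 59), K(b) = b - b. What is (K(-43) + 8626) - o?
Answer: 10008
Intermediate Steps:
K(b) = 0
o = -1382 (o = -8 + ((-9461 - 1*(-2404)) + (76*74 + 59)) = -8 + ((-9461 + 2404) + (5624 + 59)) = -8 + (-7057 + 5683) = -8 - 1374 = -1382)
(K(-43) + 8626) - o = (0 + 8626) - 1*(-1382) = 8626 + 1382 = 10008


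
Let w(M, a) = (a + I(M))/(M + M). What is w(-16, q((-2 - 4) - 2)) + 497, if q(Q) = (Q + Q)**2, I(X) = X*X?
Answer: 481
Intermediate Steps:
I(X) = X**2
q(Q) = 4*Q**2 (q(Q) = (2*Q)**2 = 4*Q**2)
w(M, a) = (a + M**2)/(2*M) (w(M, a) = (a + M**2)/(M + M) = (a + M**2)/((2*M)) = (a + M**2)*(1/(2*M)) = (a + M**2)/(2*M))
w(-16, q((-2 - 4) - 2)) + 497 = (1/2)*(4*((-2 - 4) - 2)**2 + (-16)**2)/(-16) + 497 = (1/2)*(-1/16)*(4*(-6 - 2)**2 + 256) + 497 = (1/2)*(-1/16)*(4*(-8)**2 + 256) + 497 = (1/2)*(-1/16)*(4*64 + 256) + 497 = (1/2)*(-1/16)*(256 + 256) + 497 = (1/2)*(-1/16)*512 + 497 = -16 + 497 = 481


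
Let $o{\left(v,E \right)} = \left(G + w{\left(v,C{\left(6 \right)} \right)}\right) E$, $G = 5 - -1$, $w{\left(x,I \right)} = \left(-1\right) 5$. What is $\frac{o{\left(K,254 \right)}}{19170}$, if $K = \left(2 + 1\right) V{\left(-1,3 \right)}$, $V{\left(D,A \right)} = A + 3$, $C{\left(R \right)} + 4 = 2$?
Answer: $\frac{127}{9585} \approx 0.01325$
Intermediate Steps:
$C{\left(R \right)} = -2$ ($C{\left(R \right)} = -4 + 2 = -2$)
$V{\left(D,A \right)} = 3 + A$
$w{\left(x,I \right)} = -5$
$G = 6$ ($G = 5 + 1 = 6$)
$K = 18$ ($K = \left(2 + 1\right) \left(3 + 3\right) = 3 \cdot 6 = 18$)
$o{\left(v,E \right)} = E$ ($o{\left(v,E \right)} = \left(6 - 5\right) E = 1 E = E$)
$\frac{o{\left(K,254 \right)}}{19170} = \frac{254}{19170} = 254 \cdot \frac{1}{19170} = \frac{127}{9585}$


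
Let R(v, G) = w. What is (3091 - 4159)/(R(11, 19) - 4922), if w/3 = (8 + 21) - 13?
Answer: 534/2437 ≈ 0.21912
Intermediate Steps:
w = 48 (w = 3*((8 + 21) - 13) = 3*(29 - 13) = 3*16 = 48)
R(v, G) = 48
(3091 - 4159)/(R(11, 19) - 4922) = (3091 - 4159)/(48 - 4922) = -1068/(-4874) = -1068*(-1/4874) = 534/2437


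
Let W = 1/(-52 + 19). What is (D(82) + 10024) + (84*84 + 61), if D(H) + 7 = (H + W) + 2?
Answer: 568193/33 ≈ 17218.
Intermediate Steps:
W = -1/33 (W = 1/(-33) = -1/33 ≈ -0.030303)
D(H) = -166/33 + H (D(H) = -7 + ((H - 1/33) + 2) = -7 + ((-1/33 + H) + 2) = -7 + (65/33 + H) = -166/33 + H)
(D(82) + 10024) + (84*84 + 61) = ((-166/33 + 82) + 10024) + (84*84 + 61) = (2540/33 + 10024) + (7056 + 61) = 333332/33 + 7117 = 568193/33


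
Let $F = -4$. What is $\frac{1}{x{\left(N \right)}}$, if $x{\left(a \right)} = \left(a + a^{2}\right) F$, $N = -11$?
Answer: $- \frac{1}{440} \approx -0.0022727$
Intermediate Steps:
$x{\left(a \right)} = - 4 a - 4 a^{2}$ ($x{\left(a \right)} = \left(a + a^{2}\right) \left(-4\right) = - 4 a - 4 a^{2}$)
$\frac{1}{x{\left(N \right)}} = \frac{1}{\left(-4\right) \left(-11\right) \left(1 - 11\right)} = \frac{1}{\left(-4\right) \left(-11\right) \left(-10\right)} = \frac{1}{-440} = - \frac{1}{440}$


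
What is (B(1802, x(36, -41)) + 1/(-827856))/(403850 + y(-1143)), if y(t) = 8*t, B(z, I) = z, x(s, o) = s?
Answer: 1491796511/326759730336 ≈ 0.0045654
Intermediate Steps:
(B(1802, x(36, -41)) + 1/(-827856))/(403850 + y(-1143)) = (1802 + 1/(-827856))/(403850 + 8*(-1143)) = (1802 - 1/827856)/(403850 - 9144) = (1491796511/827856)/394706 = (1491796511/827856)*(1/394706) = 1491796511/326759730336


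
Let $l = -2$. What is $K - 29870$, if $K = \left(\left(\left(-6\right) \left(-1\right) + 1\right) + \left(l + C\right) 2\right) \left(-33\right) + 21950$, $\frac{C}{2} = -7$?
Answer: $-7095$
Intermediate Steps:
$C = -14$ ($C = 2 \left(-7\right) = -14$)
$K = 22775$ ($K = \left(\left(\left(-6\right) \left(-1\right) + 1\right) + \left(-2 - 14\right) 2\right) \left(-33\right) + 21950 = \left(\left(6 + 1\right) - 32\right) \left(-33\right) + 21950 = \left(7 - 32\right) \left(-33\right) + 21950 = \left(-25\right) \left(-33\right) + 21950 = 825 + 21950 = 22775$)
$K - 29870 = 22775 - 29870 = -7095$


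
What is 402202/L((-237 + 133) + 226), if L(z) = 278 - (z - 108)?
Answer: 201101/132 ≈ 1523.5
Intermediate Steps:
L(z) = 386 - z (L(z) = 278 - (-108 + z) = 278 + (108 - z) = 386 - z)
402202/L((-237 + 133) + 226) = 402202/(386 - ((-237 + 133) + 226)) = 402202/(386 - (-104 + 226)) = 402202/(386 - 1*122) = 402202/(386 - 122) = 402202/264 = 402202*(1/264) = 201101/132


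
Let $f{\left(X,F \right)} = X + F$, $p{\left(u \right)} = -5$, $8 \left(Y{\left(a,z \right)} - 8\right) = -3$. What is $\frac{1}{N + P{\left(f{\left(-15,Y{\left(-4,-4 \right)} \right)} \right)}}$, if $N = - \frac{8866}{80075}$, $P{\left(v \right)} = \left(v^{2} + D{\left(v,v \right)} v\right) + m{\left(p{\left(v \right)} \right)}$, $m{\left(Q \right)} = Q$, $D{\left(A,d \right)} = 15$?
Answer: $- \frac{5124800}{314381349} \approx -0.016301$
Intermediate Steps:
$Y{\left(a,z \right)} = \frac{61}{8}$ ($Y{\left(a,z \right)} = 8 + \frac{1}{8} \left(-3\right) = 8 - \frac{3}{8} = \frac{61}{8}$)
$f{\left(X,F \right)} = F + X$
$P{\left(v \right)} = -5 + v^{2} + 15 v$ ($P{\left(v \right)} = \left(v^{2} + 15 v\right) - 5 = -5 + v^{2} + 15 v$)
$N = - \frac{8866}{80075}$ ($N = \left(-8866\right) \frac{1}{80075} = - \frac{8866}{80075} \approx -0.11072$)
$\frac{1}{N + P{\left(f{\left(-15,Y{\left(-4,-4 \right)} \right)} \right)}} = \frac{1}{- \frac{8866}{80075} + \left(-5 + \left(\frac{61}{8} - 15\right)^{2} + 15 \left(\frac{61}{8} - 15\right)\right)} = \frac{1}{- \frac{8866}{80075} + \left(-5 + \left(- \frac{59}{8}\right)^{2} + 15 \left(- \frac{59}{8}\right)\right)} = \frac{1}{- \frac{8866}{80075} - \frac{3919}{64}} = \frac{1}{- \frac{314381349}{5124800}} = - \frac{5124800}{314381349}$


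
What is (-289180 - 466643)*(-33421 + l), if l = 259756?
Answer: -171069198705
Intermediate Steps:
(-289180 - 466643)*(-33421 + l) = (-289180 - 466643)*(-33421 + 259756) = -755823*226335 = -171069198705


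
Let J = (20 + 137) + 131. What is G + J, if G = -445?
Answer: -157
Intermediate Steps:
J = 288 (J = 157 + 131 = 288)
G + J = -445 + 288 = -157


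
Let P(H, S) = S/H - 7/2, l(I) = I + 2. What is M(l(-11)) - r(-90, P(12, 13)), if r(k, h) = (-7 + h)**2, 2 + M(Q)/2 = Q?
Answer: -15937/144 ≈ -110.67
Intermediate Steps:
l(I) = 2 + I
M(Q) = -4 + 2*Q
P(H, S) = -7/2 + S/H (P(H, S) = S/H - 7*1/2 = S/H - 7/2 = -7/2 + S/H)
M(l(-11)) - r(-90, P(12, 13)) = (-4 + 2*(2 - 11)) - (-7 + (-7/2 + 13/12))**2 = (-4 + 2*(-9)) - (-7 + (-7/2 + 13*(1/12)))**2 = (-4 - 18) - (-7 + (-7/2 + 13/12))**2 = -22 - (-7 - 29/12)**2 = -22 - (-113/12)**2 = -22 - 1*12769/144 = -22 - 12769/144 = -15937/144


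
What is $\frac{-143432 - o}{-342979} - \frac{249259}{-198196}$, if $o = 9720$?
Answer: $\frac{115844716353}{67977065884} \approx 1.7042$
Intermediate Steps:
$\frac{-143432 - o}{-342979} - \frac{249259}{-198196} = \frac{-143432 - 9720}{-342979} - \frac{249259}{-198196} = \left(-143432 - 9720\right) \left(- \frac{1}{342979}\right) - - \frac{249259}{198196} = \left(-153152\right) \left(- \frac{1}{342979}\right) + \frac{249259}{198196} = \frac{153152}{342979} + \frac{249259}{198196} = \frac{115844716353}{67977065884}$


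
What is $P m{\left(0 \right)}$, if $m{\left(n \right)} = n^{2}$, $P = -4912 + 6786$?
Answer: $0$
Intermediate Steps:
$P = 1874$
$P m{\left(0 \right)} = 1874 \cdot 0^{2} = 1874 \cdot 0 = 0$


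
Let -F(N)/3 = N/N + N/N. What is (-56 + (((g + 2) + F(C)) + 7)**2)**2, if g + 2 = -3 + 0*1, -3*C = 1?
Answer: 2704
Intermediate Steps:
C = -1/3 (C = -1/3*1 = -1/3 ≈ -0.33333)
g = -5 (g = -2 + (-3 + 0*1) = -2 + (-3 + 0) = -2 - 3 = -5)
F(N) = -6 (F(N) = -3*(N/N + N/N) = -3*(1 + 1) = -3*2 = -6)
(-56 + (((g + 2) + F(C)) + 7)**2)**2 = (-56 + (((-5 + 2) - 6) + 7)**2)**2 = (-56 + ((-3 - 6) + 7)**2)**2 = (-56 + (-9 + 7)**2)**2 = (-56 + (-2)**2)**2 = (-56 + 4)**2 = (-52)**2 = 2704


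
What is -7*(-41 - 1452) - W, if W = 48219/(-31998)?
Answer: 111486439/10666 ≈ 10453.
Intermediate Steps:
W = -16073/10666 (W = 48219*(-1/31998) = -16073/10666 ≈ -1.5069)
-7*(-41 - 1452) - W = -7*(-41 - 1452) - 1*(-16073/10666) = -7*(-1493) + 16073/10666 = 10451 + 16073/10666 = 111486439/10666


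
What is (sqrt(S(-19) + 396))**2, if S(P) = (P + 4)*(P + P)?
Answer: 966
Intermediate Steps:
S(P) = 2*P*(4 + P) (S(P) = (4 + P)*(2*P) = 2*P*(4 + P))
(sqrt(S(-19) + 396))**2 = (sqrt(2*(-19)*(4 - 19) + 396))**2 = (sqrt(2*(-19)*(-15) + 396))**2 = (sqrt(570 + 396))**2 = (sqrt(966))**2 = 966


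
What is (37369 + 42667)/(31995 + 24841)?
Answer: 20009/14209 ≈ 1.4082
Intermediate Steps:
(37369 + 42667)/(31995 + 24841) = 80036/56836 = 80036*(1/56836) = 20009/14209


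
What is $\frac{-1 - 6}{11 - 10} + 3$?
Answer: $-4$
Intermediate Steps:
$\frac{-1 - 6}{11 - 10} + 3 = \frac{-1 - 6}{1} + 3 = 1 \left(-7\right) + 3 = -7 + 3 = -4$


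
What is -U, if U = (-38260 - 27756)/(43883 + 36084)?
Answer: 66016/79967 ≈ 0.82554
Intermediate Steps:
U = -66016/79967 ≈ -0.82554
-U = -1*(-66016/79967) = 66016/79967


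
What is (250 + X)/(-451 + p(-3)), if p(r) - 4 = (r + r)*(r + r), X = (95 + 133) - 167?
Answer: -311/411 ≈ -0.75669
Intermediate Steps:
X = 61 (X = 228 - 167 = 61)
p(r) = 4 + 4*r² (p(r) = 4 + (r + r)*(r + r) = 4 + (2*r)*(2*r) = 4 + 4*r²)
(250 + X)/(-451 + p(-3)) = (250 + 61)/(-451 + (4 + 4*(-3)²)) = 311/(-451 + (4 + 4*9)) = 311/(-451 + (4 + 36)) = 311/(-451 + 40) = 311/(-411) = 311*(-1/411) = -311/411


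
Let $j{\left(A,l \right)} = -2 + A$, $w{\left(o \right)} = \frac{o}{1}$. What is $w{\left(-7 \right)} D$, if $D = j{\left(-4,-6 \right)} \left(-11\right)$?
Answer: $-462$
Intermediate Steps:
$w{\left(o \right)} = o$ ($w{\left(o \right)} = o 1 = o$)
$D = 66$ ($D = \left(-2 - 4\right) \left(-11\right) = \left(-6\right) \left(-11\right) = 66$)
$w{\left(-7 \right)} D = \left(-7\right) 66 = -462$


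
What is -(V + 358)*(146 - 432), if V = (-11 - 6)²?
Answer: 185042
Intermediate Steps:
V = 289 (V = (-17)² = 289)
-(V + 358)*(146 - 432) = -(289 + 358)*(146 - 432) = -647*(-286) = -1*(-185042) = 185042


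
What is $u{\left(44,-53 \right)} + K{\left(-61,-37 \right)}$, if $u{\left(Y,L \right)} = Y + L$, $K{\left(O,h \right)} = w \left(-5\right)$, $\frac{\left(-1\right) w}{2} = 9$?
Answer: $81$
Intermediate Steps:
$w = -18$ ($w = \left(-2\right) 9 = -18$)
$K{\left(O,h \right)} = 90$ ($K{\left(O,h \right)} = \left(-18\right) \left(-5\right) = 90$)
$u{\left(Y,L \right)} = L + Y$
$u{\left(44,-53 \right)} + K{\left(-61,-37 \right)} = \left(-53 + 44\right) + 90 = -9 + 90 = 81$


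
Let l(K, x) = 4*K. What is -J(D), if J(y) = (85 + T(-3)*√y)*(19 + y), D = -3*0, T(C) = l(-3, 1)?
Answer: -1615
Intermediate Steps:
T(C) = -12 (T(C) = 4*(-3) = -12)
D = 0
J(y) = (19 + y)*(85 - 12*√y) (J(y) = (85 - 12*√y)*(19 + y) = (19 + y)*(85 - 12*√y))
-J(D) = -(1615 - 228*√0 - 12*0^(3/2) + 85*0) = -(1615 - 228*0 - 12*0 + 0) = -(1615 + 0 + 0 + 0) = -1*1615 = -1615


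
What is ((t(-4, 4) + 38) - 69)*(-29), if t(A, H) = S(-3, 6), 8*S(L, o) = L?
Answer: 7279/8 ≈ 909.88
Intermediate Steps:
S(L, o) = L/8
t(A, H) = -3/8 (t(A, H) = (⅛)*(-3) = -3/8)
((t(-4, 4) + 38) - 69)*(-29) = ((-3/8 + 38) - 69)*(-29) = (301/8 - 69)*(-29) = -251/8*(-29) = 7279/8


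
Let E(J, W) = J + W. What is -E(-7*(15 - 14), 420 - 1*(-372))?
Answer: -785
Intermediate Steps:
-E(-7*(15 - 14), 420 - 1*(-372)) = -(-7*(15 - 14) + (420 - 1*(-372))) = -(-7*1 + (420 + 372)) = -(-7 + 792) = -1*785 = -785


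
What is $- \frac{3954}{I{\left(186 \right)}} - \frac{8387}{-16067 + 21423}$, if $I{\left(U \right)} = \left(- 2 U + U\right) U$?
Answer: $- \frac{22414919}{15441348} \approx -1.4516$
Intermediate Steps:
$I{\left(U \right)} = - U^{2}$ ($I{\left(U \right)} = - U U = - U^{2}$)
$- \frac{3954}{I{\left(186 \right)}} - \frac{8387}{-16067 + 21423} = - \frac{3954}{\left(-1\right) 186^{2}} - \frac{8387}{-16067 + 21423} = - \frac{3954}{\left(-1\right) 34596} - \frac{8387}{5356} = - \frac{3954}{-34596} - \frac{8387}{5356} = \left(-3954\right) \left(- \frac{1}{34596}\right) - \frac{8387}{5356} = \frac{659}{5766} - \frac{8387}{5356} = - \frac{22414919}{15441348}$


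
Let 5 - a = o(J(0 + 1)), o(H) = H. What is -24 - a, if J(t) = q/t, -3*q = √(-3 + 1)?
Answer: -29 - I*√2/3 ≈ -29.0 - 0.4714*I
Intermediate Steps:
q = -I*√2/3 (q = -√(-3 + 1)/3 = -I*√2/3 ≈ -0.4714*I)
J(t) = -I*√2/(3*t) (J(t) = (-I*√2/3)/t = -I*√2/(3*t))
a = 5 + I*√2/3 (a = 5 - (-1)*I*√2/(3*(0 + 1)) = 5 - (-1)*I*√2/(3*1) = 5 - (-1)*I*√2/3 = 5 + I*√2/3 ≈ 5.0 + 0.4714*I)
-24 - a = -24 - (5 + I*√2/3) = -24 + (-5 - I*√2/3) = -29 - I*√2/3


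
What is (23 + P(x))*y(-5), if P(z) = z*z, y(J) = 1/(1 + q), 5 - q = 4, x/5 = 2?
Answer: 123/2 ≈ 61.500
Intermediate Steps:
x = 10 (x = 5*2 = 10)
q = 1 (q = 5 - 1*4 = 5 - 4 = 1)
y(J) = ½ (y(J) = 1/(1 + 1) = 1/2 = ½)
P(z) = z²
(23 + P(x))*y(-5) = (23 + 10²)*(½) = (23 + 100)*(½) = 123*(½) = 123/2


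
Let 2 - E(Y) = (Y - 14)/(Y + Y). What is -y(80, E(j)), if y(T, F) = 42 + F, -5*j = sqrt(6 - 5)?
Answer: -17/2 ≈ -8.5000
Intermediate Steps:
j = -1/5 (j = -sqrt(6 - 5)/5 = -sqrt(1)/5 = -1/5*1 = -1/5 ≈ -0.20000)
E(Y) = 2 - (-14 + Y)/(2*Y) (E(Y) = 2 - (Y - 14)/(Y + Y) = 2 - (-14 + Y)/(2*Y))
-y(80, E(j)) = -(42 + (3/2 + 7/(-1/5))) = -(42 + (3/2 + 7*(-5))) = -(42 + (3/2 - 35)) = -(42 - 67/2) = -1*17/2 = -17/2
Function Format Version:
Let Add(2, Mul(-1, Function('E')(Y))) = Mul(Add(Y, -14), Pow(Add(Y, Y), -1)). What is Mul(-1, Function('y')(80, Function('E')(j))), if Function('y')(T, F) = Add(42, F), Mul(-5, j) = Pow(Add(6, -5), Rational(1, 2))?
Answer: Rational(-17, 2) ≈ -8.5000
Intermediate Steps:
j = Rational(-1, 5) (j = Mul(Rational(-1, 5), Pow(Add(6, -5), Rational(1, 2))) = Mul(Rational(-1, 5), Pow(1, Rational(1, 2))) = Mul(Rational(-1, 5), 1) = Rational(-1, 5) ≈ -0.20000)
Function('E')(Y) = Add(2, Mul(Rational(-1, 2), Pow(Y, -1), Add(-14, Y))) (Function('E')(Y) = Add(2, Mul(-1, Mul(Add(Y, -14), Pow(Add(Y, Y), -1)))) = Add(2, Mul(-1, Mul(Add(-14, Y), Pow(Mul(2, Y), -1)))) = Add(2, Mul(-1, Mul(Add(-14, Y), Mul(Rational(1, 2), Pow(Y, -1))))) = Add(2, Mul(-1, Mul(Rational(1, 2), Pow(Y, -1), Add(-14, Y)))) = Add(2, Mul(Rational(-1, 2), Pow(Y, -1), Add(-14, Y))))
Mul(-1, Function('y')(80, Function('E')(j))) = Mul(-1, Add(42, Add(Rational(3, 2), Mul(7, Pow(Rational(-1, 5), -1))))) = Mul(-1, Add(42, Add(Rational(3, 2), Mul(7, -5)))) = Mul(-1, Add(42, Add(Rational(3, 2), -35))) = Mul(-1, Add(42, Rational(-67, 2))) = Mul(-1, Rational(17, 2)) = Rational(-17, 2)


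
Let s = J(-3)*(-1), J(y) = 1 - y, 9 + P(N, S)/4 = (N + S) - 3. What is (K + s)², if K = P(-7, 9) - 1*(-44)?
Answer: 0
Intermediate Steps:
P(N, S) = -48 + 4*N + 4*S (P(N, S) = -36 + 4*((N + S) - 3) = -36 + 4*(-3 + N + S) = -36 + (-12 + 4*N + 4*S) = -48 + 4*N + 4*S)
K = 4 (K = (-48 + 4*(-7) + 4*9) - 1*(-44) = (-48 - 28 + 36) + 44 = -40 + 44 = 4)
s = -4 (s = (1 - 1*(-3))*(-1) = (1 + 3)*(-1) = 4*(-1) = -4)
(K + s)² = (4 - 4)² = 0² = 0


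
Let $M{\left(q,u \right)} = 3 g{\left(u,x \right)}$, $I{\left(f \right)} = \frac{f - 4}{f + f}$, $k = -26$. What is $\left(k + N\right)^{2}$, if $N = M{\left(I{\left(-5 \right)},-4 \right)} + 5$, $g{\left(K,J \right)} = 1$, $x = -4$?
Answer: $324$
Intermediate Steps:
$I{\left(f \right)} = \frac{-4 + f}{2 f}$
$M{\left(q,u \right)} = 3$ ($M{\left(q,u \right)} = 3 \cdot 1 = 3$)
$N = 8$ ($N = 3 + 5 = 8$)
$\left(k + N\right)^{2} = \left(-26 + 8\right)^{2} = \left(-18\right)^{2} = 324$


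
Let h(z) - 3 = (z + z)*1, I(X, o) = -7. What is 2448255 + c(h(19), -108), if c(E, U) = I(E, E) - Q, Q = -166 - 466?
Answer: 2448880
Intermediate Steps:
h(z) = 3 + 2*z (h(z) = 3 + (z + z)*1 = 3 + (2*z)*1 = 3 + 2*z)
Q = -632
c(E, U) = 625 (c(E, U) = -7 - 1*(-632) = -7 + 632 = 625)
2448255 + c(h(19), -108) = 2448255 + 625 = 2448880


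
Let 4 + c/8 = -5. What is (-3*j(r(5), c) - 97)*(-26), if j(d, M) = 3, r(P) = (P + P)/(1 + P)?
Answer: 2756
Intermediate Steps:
c = -72 (c = -32 + 8*(-5) = -32 - 40 = -72)
r(P) = 2*P/(1 + P) (r(P) = (2*P)/(1 + P) = 2*P/(1 + P))
(-3*j(r(5), c) - 97)*(-26) = (-3*3 - 97)*(-26) = (-9 - 97)*(-26) = -106*(-26) = 2756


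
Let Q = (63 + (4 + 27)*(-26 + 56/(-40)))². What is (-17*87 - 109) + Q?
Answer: 15420924/25 ≈ 6.1684e+5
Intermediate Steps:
Q = 15460624/25 (Q = (63 + 31*(-26 + 56*(-1/40)))² = (63 + 31*(-26 - 7/5))² = (63 + 31*(-137/5))² = (63 - 4247/5)² = (-3932/5)² = 15460624/25 ≈ 6.1843e+5)
(-17*87 - 109) + Q = (-17*87 - 109) + 15460624/25 = (-1479 - 109) + 15460624/25 = -1588 + 15460624/25 = 15420924/25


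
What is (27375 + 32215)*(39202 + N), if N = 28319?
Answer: 4023576390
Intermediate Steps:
(27375 + 32215)*(39202 + N) = (27375 + 32215)*(39202 + 28319) = 59590*67521 = 4023576390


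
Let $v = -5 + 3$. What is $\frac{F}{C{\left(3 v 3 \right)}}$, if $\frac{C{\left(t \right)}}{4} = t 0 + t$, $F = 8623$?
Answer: $- \frac{8623}{72} \approx -119.76$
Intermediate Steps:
$v = -2$
$C{\left(t \right)} = 4 t$ ($C{\left(t \right)} = 4 \left(t 0 + t\right) = 4 \left(0 + t\right) = 4 t$)
$\frac{F}{C{\left(3 v 3 \right)}} = \frac{8623}{4 \cdot 3 \left(-2\right) 3} = \frac{8623}{4 \left(\left(-6\right) 3\right)} = \frac{8623}{4 \left(-18\right)} = \frac{8623}{-72} = 8623 \left(- \frac{1}{72}\right) = - \frac{8623}{72}$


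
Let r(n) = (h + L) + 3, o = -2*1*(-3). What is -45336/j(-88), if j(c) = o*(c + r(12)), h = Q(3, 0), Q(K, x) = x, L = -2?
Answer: 7556/87 ≈ 86.851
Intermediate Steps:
o = 6 (o = -2*(-3) = 6)
h = 0
r(n) = 1 (r(n) = (0 - 2) + 3 = -2 + 3 = 1)
j(c) = 6 + 6*c (j(c) = 6*(c + 1) = 6*(1 + c) = 6 + 6*c)
-45336/j(-88) = -45336/(6 + 6*(-88)) = -45336/(6 - 528) = -45336/(-522) = -45336*(-1/522) = 7556/87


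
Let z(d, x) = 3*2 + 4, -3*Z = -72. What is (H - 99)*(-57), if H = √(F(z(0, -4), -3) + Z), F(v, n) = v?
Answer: 5643 - 57*√34 ≈ 5310.6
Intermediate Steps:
Z = 24 (Z = -⅓*(-72) = 24)
z(d, x) = 10 (z(d, x) = 6 + 4 = 10)
H = √34 (H = √(10 + 24) = √34 ≈ 5.8309)
(H - 99)*(-57) = (√34 - 99)*(-57) = (-99 + √34)*(-57) = 5643 - 57*√34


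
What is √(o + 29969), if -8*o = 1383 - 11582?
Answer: 13*√2958/4 ≈ 176.76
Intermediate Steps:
o = 10199/8 (o = -(1383 - 11582)/8 = -⅛*(-10199) = 10199/8 ≈ 1274.9)
√(o + 29969) = √(10199/8 + 29969) = √(249951/8) = 13*√2958/4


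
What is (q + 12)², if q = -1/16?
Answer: 36481/256 ≈ 142.50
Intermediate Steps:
q = -1/16 (q = -1*1/16 = -1/16 ≈ -0.062500)
(q + 12)² = (-1/16 + 12)² = (191/16)² = 36481/256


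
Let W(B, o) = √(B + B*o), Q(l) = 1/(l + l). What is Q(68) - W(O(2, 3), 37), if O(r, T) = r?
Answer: 1/136 - 2*√19 ≈ -8.7104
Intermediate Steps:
Q(l) = 1/(2*l)
Q(68) - W(O(2, 3), 37) = (½)/68 - √(2*(1 + 37)) = (½)*(1/68) - √(2*38) = 1/136 - √76 = 1/136 - 2*√19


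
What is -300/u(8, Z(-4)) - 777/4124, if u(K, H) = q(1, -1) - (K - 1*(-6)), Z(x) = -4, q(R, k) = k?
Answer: 81703/4124 ≈ 19.812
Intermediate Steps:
u(K, H) = -7 - K (u(K, H) = -1 - (K - 1*(-6)) = -1 - (K + 6) = -1 - (6 + K) = -1 + (-6 - K) = -7 - K)
-300/u(8, Z(-4)) - 777/4124 = -300/(-7 - 1*8) - 777/4124 = -300/(-7 - 8) - 777*1/4124 = -300/(-15) - 777/4124 = -300*(-1/15) - 777/4124 = 20 - 777/4124 = 81703/4124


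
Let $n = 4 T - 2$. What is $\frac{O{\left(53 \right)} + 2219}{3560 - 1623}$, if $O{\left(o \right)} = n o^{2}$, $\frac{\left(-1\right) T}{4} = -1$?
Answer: $\frac{41545}{1937} \approx 21.448$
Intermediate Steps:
$T = 4$ ($T = \left(-4\right) \left(-1\right) = 4$)
$n = 14$ ($n = 4 \cdot 4 - 2 = 16 - 2 = 14$)
$O{\left(o \right)} = 14 o^{2}$
$\frac{O{\left(53 \right)} + 2219}{3560 - 1623} = \frac{14 \cdot 53^{2} + 2219}{3560 - 1623} = \frac{14 \cdot 2809 + 2219}{1937} = \left(39326 + 2219\right) \frac{1}{1937} = 41545 \cdot \frac{1}{1937} = \frac{41545}{1937}$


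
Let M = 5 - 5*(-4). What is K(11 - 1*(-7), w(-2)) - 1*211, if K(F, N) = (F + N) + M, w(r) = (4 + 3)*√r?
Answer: -168 + 7*I*√2 ≈ -168.0 + 9.8995*I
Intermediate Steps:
M = 25 (M = 5 + 20 = 25)
w(r) = 7*√r
K(F, N) = 25 + F + N (K(F, N) = (F + N) + 25 = 25 + F + N)
K(11 - 1*(-7), w(-2)) - 1*211 = (25 + (11 - 1*(-7)) + 7*√(-2)) - 1*211 = (25 + (11 + 7) + 7*(I*√2)) - 211 = (25 + 18 + 7*I*√2) - 211 = (43 + 7*I*√2) - 211 = -168 + 7*I*√2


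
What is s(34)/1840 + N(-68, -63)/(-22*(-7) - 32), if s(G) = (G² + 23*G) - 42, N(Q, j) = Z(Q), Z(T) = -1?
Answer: 7171/7015 ≈ 1.0222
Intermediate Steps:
N(Q, j) = -1
s(G) = -42 + G² + 23*G
s(34)/1840 + N(-68, -63)/(-22*(-7) - 32) = (-42 + 34² + 23*34)/1840 - 1/(-22*(-7) - 32) = (-42 + 1156 + 782)*(1/1840) - 1/(154 - 32) = 1896*(1/1840) - 1/122 = 237/230 - 1*1/122 = 237/230 - 1/122 = 7171/7015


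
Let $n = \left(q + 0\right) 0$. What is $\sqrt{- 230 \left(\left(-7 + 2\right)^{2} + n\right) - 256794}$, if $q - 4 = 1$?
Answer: $4 i \sqrt{16409} \approx 512.39 i$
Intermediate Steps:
$q = 5$ ($q = 4 + 1 = 5$)
$n = 0$ ($n = \left(5 + 0\right) 0 = 5 \cdot 0 = 0$)
$\sqrt{- 230 \left(\left(-7 + 2\right)^{2} + n\right) - 256794} = \sqrt{- 230 \left(\left(-7 + 2\right)^{2} + 0\right) - 256794} = \sqrt{- 230 \left(\left(-5\right)^{2} + 0\right) - 256794} = \sqrt{- 230 \left(25 + 0\right) - 256794} = \sqrt{\left(-230\right) 25 - 256794} = \sqrt{-5750 - 256794} = \sqrt{-262544} = 4 i \sqrt{16409}$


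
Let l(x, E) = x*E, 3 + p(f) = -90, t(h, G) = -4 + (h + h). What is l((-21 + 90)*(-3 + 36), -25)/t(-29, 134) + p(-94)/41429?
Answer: 2358340059/2568598 ≈ 918.14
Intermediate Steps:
t(h, G) = -4 + 2*h
p(f) = -93 (p(f) = -3 - 90 = -93)
l(x, E) = E*x
l((-21 + 90)*(-3 + 36), -25)/t(-29, 134) + p(-94)/41429 = (-25*(-21 + 90)*(-3 + 36))/(-4 + 2*(-29)) - 93/41429 = (-1725*33)/(-4 - 58) - 93*1/41429 = -25*2277/(-62) - 93/41429 = -56925*(-1/62) - 93/41429 = 56925/62 - 93/41429 = 2358340059/2568598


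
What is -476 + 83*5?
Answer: -61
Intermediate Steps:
-476 + 83*5 = -476 + 415 = -61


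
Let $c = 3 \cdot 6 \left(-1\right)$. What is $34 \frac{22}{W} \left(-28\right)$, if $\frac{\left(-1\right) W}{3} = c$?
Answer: $- \frac{10472}{27} \approx -387.85$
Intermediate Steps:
$c = -18$ ($c = 18 \left(-1\right) = -18$)
$W = 54$ ($W = \left(-3\right) \left(-18\right) = 54$)
$34 \frac{22}{W} \left(-28\right) = 34 \cdot \frac{22}{54} \left(-28\right) = 34 \cdot 22 \cdot \frac{1}{54} \left(-28\right) = 34 \cdot \frac{11}{27} \left(-28\right) = \frac{374}{27} \left(-28\right) = - \frac{10472}{27}$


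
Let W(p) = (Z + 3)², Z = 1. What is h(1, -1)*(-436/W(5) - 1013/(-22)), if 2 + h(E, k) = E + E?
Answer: 0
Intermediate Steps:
W(p) = 16 (W(p) = (1 + 3)² = 4² = 16)
h(E, k) = -2 + 2*E (h(E, k) = -2 + (E + E) = -2 + 2*E)
h(1, -1)*(-436/W(5) - 1013/(-22)) = (-2 + 2*1)*(-436/16 - 1013/(-22)) = (-2 + 2)*(-436*1/16 - 1013*(-1/22)) = 0*(-109/4 + 1013/22) = 0*(827/44) = 0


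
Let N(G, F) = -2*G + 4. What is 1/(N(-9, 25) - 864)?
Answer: -1/842 ≈ -0.0011876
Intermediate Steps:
N(G, F) = 4 - 2*G
1/(N(-9, 25) - 864) = 1/((4 - 2*(-9)) - 864) = 1/((4 + 18) - 864) = 1/(22 - 864) = 1/(-842) = -1/842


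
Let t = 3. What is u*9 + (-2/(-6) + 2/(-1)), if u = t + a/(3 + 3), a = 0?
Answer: 76/3 ≈ 25.333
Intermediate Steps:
u = 3 (u = 3 + 0/(3 + 3) = 3 + 0/6 = 3 + 0*(1/6) = 3 + 0 = 3)
u*9 + (-2/(-6) + 2/(-1)) = 3*9 + (-2/(-6) + 2/(-1)) = 27 + (-2*(-1/6) + 2*(-1)) = 27 + (1/3 - 2) = 27 - 5/3 = 76/3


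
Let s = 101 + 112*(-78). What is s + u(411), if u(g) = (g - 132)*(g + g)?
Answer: 220703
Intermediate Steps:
s = -8635 (s = 101 - 8736 = -8635)
u(g) = 2*g*(-132 + g) (u(g) = (-132 + g)*(2*g) = 2*g*(-132 + g))
s + u(411) = -8635 + 2*411*(-132 + 411) = -8635 + 2*411*279 = -8635 + 229338 = 220703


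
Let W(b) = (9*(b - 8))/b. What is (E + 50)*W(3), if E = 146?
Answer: -2940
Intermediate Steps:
W(b) = (-72 + 9*b)/b (W(b) = (9*(-8 + b))/b = (-72 + 9*b)/b)
(E + 50)*W(3) = (146 + 50)*(9 - 72/3) = 196*(9 - 72*1/3) = 196*(9 - 24) = 196*(-15) = -2940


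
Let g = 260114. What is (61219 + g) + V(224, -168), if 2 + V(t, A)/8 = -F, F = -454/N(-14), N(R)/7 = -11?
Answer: 24737777/77 ≈ 3.2127e+5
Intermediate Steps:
N(R) = -77 (N(R) = 7*(-11) = -77)
F = 454/77 (F = -454/(-77) = -454*(-1/77) = 454/77 ≈ 5.8961)
V(t, A) = -4864/77 (V(t, A) = -16 + 8*(-1*454/77) = -16 + 8*(-454/77) = -16 - 3632/77 = -4864/77)
(61219 + g) + V(224, -168) = (61219 + 260114) - 4864/77 = 321333 - 4864/77 = 24737777/77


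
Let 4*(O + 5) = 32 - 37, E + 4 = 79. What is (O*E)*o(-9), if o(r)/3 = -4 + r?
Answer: 73125/4 ≈ 18281.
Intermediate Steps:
o(r) = -12 + 3*r (o(r) = 3*(-4 + r) = -12 + 3*r)
E = 75 (E = -4 + 79 = 75)
O = -25/4 (O = -5 + (32 - 37)/4 = -5 + (¼)*(-5) = -5 - 5/4 = -25/4 ≈ -6.2500)
(O*E)*o(-9) = (-25/4*75)*(-12 + 3*(-9)) = -1875*(-12 - 27)/4 = -1875/4*(-39) = 73125/4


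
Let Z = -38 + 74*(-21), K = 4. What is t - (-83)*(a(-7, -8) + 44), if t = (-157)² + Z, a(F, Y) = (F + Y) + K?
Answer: 25796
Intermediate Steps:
a(F, Y) = 4 + F + Y (a(F, Y) = (F + Y) + 4 = 4 + F + Y)
Z = -1592 (Z = -38 - 1554 = -1592)
t = 23057 (t = (-157)² - 1592 = 24649 - 1592 = 23057)
t - (-83)*(a(-7, -8) + 44) = 23057 - (-83)*((4 - 7 - 8) + 44) = 23057 - (-83)*(-11 + 44) = 23057 - (-83)*33 = 23057 - 1*(-2739) = 23057 + 2739 = 25796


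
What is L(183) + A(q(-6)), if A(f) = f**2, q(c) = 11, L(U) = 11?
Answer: 132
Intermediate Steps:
L(183) + A(q(-6)) = 11 + 11**2 = 11 + 121 = 132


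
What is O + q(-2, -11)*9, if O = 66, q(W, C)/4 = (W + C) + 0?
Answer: -402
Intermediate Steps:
q(W, C) = 4*C + 4*W (q(W, C) = 4*((W + C) + 0) = 4*((C + W) + 0) = 4*(C + W) = 4*C + 4*W)
O + q(-2, -11)*9 = 66 + (4*(-11) + 4*(-2))*9 = 66 + (-44 - 8)*9 = 66 - 52*9 = 66 - 468 = -402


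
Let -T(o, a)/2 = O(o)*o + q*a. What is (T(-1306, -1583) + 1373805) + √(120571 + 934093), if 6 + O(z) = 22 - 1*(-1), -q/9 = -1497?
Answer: 44073727 + 2*√263666 ≈ 4.4075e+7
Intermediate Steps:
q = 13473 (q = -9*(-1497) = 13473)
O(z) = 17 (O(z) = -6 + (22 - 1*(-1)) = -6 + (22 + 1) = -6 + 23 = 17)
T(o, a) = -26946*a - 34*o (T(o, a) = -2*(17*o + 13473*a) = -26946*a - 34*o)
(T(-1306, -1583) + 1373805) + √(120571 + 934093) = ((-26946*(-1583) - 34*(-1306)) + 1373805) + √(120571 + 934093) = ((42655518 + 44404) + 1373805) + √1054664 = (42699922 + 1373805) + 2*√263666 = 44073727 + 2*√263666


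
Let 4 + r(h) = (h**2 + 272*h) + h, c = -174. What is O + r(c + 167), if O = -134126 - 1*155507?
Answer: -291499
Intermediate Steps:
r(h) = -4 + h**2 + 273*h (r(h) = -4 + ((h**2 + 272*h) + h) = -4 + (h**2 + 273*h) = -4 + h**2 + 273*h)
O = -289633 (O = -134126 - 155507 = -289633)
O + r(c + 167) = -289633 + (-4 + (-174 + 167)**2 + 273*(-174 + 167)) = -289633 + (-4 + (-7)**2 + 273*(-7)) = -289633 + (-4 + 49 - 1911) = -289633 - 1866 = -291499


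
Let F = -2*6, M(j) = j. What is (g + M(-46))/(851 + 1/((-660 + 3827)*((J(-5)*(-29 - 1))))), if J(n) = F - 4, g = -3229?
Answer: -4978524000/1293656161 ≈ -3.8484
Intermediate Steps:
F = -12
J(n) = -16 (J(n) = -12 - 4 = -16)
(g + M(-46))/(851 + 1/((-660 + 3827)*((J(-5)*(-29 - 1))))) = (-3229 - 46)/(851 + 1/((-660 + 3827)*((-16*(-29 - 1))))) = -3275/(851 + 1/(3167*((-16*(-30))))) = -3275/(851 + (1/3167)/480) = -3275/(851 + (1/3167)*(1/480)) = -3275/(851 + 1/1520160) = -3275/1293656161/1520160 = -3275*1520160/1293656161 = -4978524000/1293656161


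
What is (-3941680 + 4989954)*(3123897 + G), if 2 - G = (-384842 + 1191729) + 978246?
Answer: 1403393589884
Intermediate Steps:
G = -1785131 (G = 2 - ((-384842 + 1191729) + 978246) = 2 - (806887 + 978246) = 2 - 1*1785133 = 2 - 1785133 = -1785131)
(-3941680 + 4989954)*(3123897 + G) = (-3941680 + 4989954)*(3123897 - 1785131) = 1048274*1338766 = 1403393589884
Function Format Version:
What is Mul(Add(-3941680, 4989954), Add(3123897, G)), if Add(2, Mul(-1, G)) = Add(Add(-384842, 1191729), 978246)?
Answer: 1403393589884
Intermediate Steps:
G = -1785131 (G = Add(2, Mul(-1, Add(Add(-384842, 1191729), 978246))) = Add(2, Mul(-1, Add(806887, 978246))) = Add(2, Mul(-1, 1785133)) = Add(2, -1785133) = -1785131)
Mul(Add(-3941680, 4989954), Add(3123897, G)) = Mul(Add(-3941680, 4989954), Add(3123897, -1785131)) = Mul(1048274, 1338766) = 1403393589884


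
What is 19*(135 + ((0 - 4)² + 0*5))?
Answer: 2869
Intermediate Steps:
19*(135 + ((0 - 4)² + 0*5)) = 19*(135 + ((-4)² + 0)) = 19*(135 + (16 + 0)) = 19*(135 + 16) = 19*151 = 2869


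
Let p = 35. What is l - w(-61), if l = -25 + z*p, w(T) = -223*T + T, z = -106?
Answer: -17277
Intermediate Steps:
w(T) = -222*T
l = -3735 (l = -25 - 106*35 = -25 - 3710 = -3735)
l - w(-61) = -3735 - (-222)*(-61) = -3735 - 1*13542 = -3735 - 13542 = -17277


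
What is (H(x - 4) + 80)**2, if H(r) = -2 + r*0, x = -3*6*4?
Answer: 6084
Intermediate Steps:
x = -72 (x = -18*4 = -72)
H(r) = -2 (H(r) = -2 + 0 = -2)
(H(x - 4) + 80)**2 = (-2 + 80)**2 = 78**2 = 6084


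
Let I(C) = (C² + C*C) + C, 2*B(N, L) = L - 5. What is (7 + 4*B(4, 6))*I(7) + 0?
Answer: 945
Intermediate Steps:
B(N, L) = -5/2 + L/2 (B(N, L) = (L - 5)/2 = (-5 + L)/2 = -5/2 + L/2)
I(C) = C + 2*C² (I(C) = (C² + C²) + C = 2*C² + C = C + 2*C²)
(7 + 4*B(4, 6))*I(7) + 0 = (7 + 4*(-5/2 + (½)*6))*(7*(1 + 2*7)) + 0 = (7 + 4*(-5/2 + 3))*(7*(1 + 14)) + 0 = (7 + 4*(½))*(7*15) + 0 = (7 + 2)*105 + 0 = 9*105 + 0 = 945 + 0 = 945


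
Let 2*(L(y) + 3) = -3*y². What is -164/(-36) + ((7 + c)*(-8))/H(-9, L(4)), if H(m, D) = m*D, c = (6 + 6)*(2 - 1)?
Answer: 955/243 ≈ 3.9300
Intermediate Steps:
c = 12 (c = 12*1 = 12)
L(y) = -3 - 3*y²/2 (L(y) = -3 + (-3*y²)/2 = -3 - 3*y²/2)
H(m, D) = D*m
-164/(-36) + ((7 + c)*(-8))/H(-9, L(4)) = -164/(-36) + ((7 + 12)*(-8))/(((-3 - 3/2*4²)*(-9))) = -164*(-1/36) + (19*(-8))/(((-3 - 3/2*16)*(-9))) = 41/9 - 152*(-1/(9*(-3 - 24))) = 41/9 - 152/((-27*(-9))) = 41/9 - 152/243 = 955/243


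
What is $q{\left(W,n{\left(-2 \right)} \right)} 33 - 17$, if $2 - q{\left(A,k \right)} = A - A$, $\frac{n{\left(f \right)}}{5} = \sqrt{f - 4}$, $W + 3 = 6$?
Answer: $49$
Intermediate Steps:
$W = 3$ ($W = -3 + 6 = 3$)
$n{\left(f \right)} = 5 \sqrt{-4 + f}$ ($n{\left(f \right)} = 5 \sqrt{f - 4} = 5 \sqrt{-4 + f}$)
$q{\left(A,k \right)} = 2$ ($q{\left(A,k \right)} = 2 - \left(A - A\right) = 2 - 0 = 2 + 0 = 2$)
$q{\left(W,n{\left(-2 \right)} \right)} 33 - 17 = 2 \cdot 33 - 17 = 66 - 17 = 49$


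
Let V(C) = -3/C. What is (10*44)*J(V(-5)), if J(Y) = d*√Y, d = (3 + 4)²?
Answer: 4312*√15 ≈ 16700.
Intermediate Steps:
d = 49 (d = 7² = 49)
J(Y) = 49*√Y
(10*44)*J(V(-5)) = (10*44)*(49*√(-3/(-5))) = 440*(49*√(-3*(-⅕))) = 440*(49*√(⅗)) = 440*(49*(√15/5)) = 440*(49*√15/5) = 4312*√15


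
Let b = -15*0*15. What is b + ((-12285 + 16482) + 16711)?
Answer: 20908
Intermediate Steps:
b = 0 (b = 0*15 = 0)
b + ((-12285 + 16482) + 16711) = 0 + ((-12285 + 16482) + 16711) = 0 + (4197 + 16711) = 0 + 20908 = 20908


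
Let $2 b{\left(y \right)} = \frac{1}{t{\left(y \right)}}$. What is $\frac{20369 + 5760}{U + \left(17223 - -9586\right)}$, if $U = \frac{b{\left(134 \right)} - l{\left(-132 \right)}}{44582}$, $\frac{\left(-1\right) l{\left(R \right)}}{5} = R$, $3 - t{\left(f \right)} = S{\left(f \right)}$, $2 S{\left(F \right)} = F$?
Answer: $\frac{149105033984}{152985366783} \approx 0.97464$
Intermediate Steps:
$S{\left(F \right)} = \frac{F}{2}$
$t{\left(f \right)} = 3 - \frac{f}{2}$
$l{\left(R \right)} = - 5 R$
$b{\left(y \right)} = \frac{1}{2 \left(3 - \frac{y}{2}\right)}$
$U = - \frac{84481}{5706496}$ ($U = \frac{- \frac{1}{-6 + 134} - \left(-5\right) \left(-132\right)}{44582} = \left(- \frac{1}{128} - 660\right) \frac{1}{44582} = \left(- \frac{84481}{128}\right) \frac{1}{44582} = - \frac{84481}{5706496} \approx -0.014804$)
$\frac{20369 + 5760}{U + \left(17223 - -9586\right)} = \frac{20369 + 5760}{- \frac{84481}{5706496} + \left(17223 - -9586\right)} = \frac{26129}{- \frac{84481}{5706496} + \left(17223 + 9586\right)} = \frac{26129}{- \frac{84481}{5706496} + 26809} = \frac{26129}{\frac{152985366783}{5706496}} = 26129 \cdot \frac{5706496}{152985366783} = \frac{149105033984}{152985366783}$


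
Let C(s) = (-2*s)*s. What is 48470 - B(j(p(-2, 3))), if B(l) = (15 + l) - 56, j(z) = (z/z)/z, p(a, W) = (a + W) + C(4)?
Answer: 1503842/31 ≈ 48511.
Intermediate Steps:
C(s) = -2*s²
p(a, W) = -32 + W + a (p(a, W) = (a + W) - 2*4² = (W + a) - 2*16 = (W + a) - 32 = -32 + W + a)
j(z) = 1/z
B(l) = -41 + l
48470 - B(j(p(-2, 3))) = 48470 - (-41 + 1/(-32 + 3 - 2)) = 48470 - (-41 + 1/(-31)) = 48470 - (-41 - 1/31) = 48470 - 1*(-1272/31) = 48470 + 1272/31 = 1503842/31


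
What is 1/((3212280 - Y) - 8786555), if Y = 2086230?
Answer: -1/7660505 ≈ -1.3054e-7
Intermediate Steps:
1/((3212280 - Y) - 8786555) = 1/((3212280 - 1*2086230) - 8786555) = 1/((3212280 - 2086230) - 8786555) = 1/(1126050 - 8786555) = 1/(-7660505) = -1/7660505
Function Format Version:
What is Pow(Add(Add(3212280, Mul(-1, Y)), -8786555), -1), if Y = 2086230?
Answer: Rational(-1, 7660505) ≈ -1.3054e-7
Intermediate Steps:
Pow(Add(Add(3212280, Mul(-1, Y)), -8786555), -1) = Pow(Add(Add(3212280, Mul(-1, 2086230)), -8786555), -1) = Pow(Add(Add(3212280, -2086230), -8786555), -1) = Pow(Add(1126050, -8786555), -1) = Pow(-7660505, -1) = Rational(-1, 7660505)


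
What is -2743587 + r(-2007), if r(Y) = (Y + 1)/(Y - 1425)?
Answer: -4707994289/1716 ≈ -2.7436e+6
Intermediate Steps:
r(Y) = (1 + Y)/(-1425 + Y)
-2743587 + r(-2007) = -2743587 + (1 - 2007)/(-1425 - 2007) = -2743587 - 2006/(-3432) = -2743587 - 1/3432*(-2006) = -2743587 + 1003/1716 = -4707994289/1716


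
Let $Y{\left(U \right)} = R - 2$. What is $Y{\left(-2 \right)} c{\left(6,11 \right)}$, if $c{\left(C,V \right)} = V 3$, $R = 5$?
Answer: $99$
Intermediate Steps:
$c{\left(C,V \right)} = 3 V$
$Y{\left(U \right)} = 3$ ($Y{\left(U \right)} = 5 - 2 = 3$)
$Y{\left(-2 \right)} c{\left(6,11 \right)} = 3 \cdot 3 \cdot 11 = 3 \cdot 33 = 99$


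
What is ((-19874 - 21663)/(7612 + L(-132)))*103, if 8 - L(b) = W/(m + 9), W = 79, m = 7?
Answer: -68452976/121841 ≈ -561.82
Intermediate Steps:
L(b) = 49/16 (L(b) = 8 - 79/(7 + 9) = 8 - 79/16 = 49/16)
((-19874 - 21663)/(7612 + L(-132)))*103 = ((-19874 - 21663)/(7612 + 49/16))*103 = -41537/121841/16*103 = -41537*16/121841*103 = -664592/121841*103 = -68452976/121841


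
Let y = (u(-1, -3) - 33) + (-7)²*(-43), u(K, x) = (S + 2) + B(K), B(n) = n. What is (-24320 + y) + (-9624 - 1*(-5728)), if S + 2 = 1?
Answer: -30356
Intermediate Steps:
S = -1 (S = -2 + 1 = -1)
u(K, x) = 1 + K (u(K, x) = (-1 + 2) + K = 1 + K)
y = -2140 (y = ((1 - 1) - 33) + (-7)²*(-43) = (0 - 33) + 49*(-43) = -33 - 2107 = -2140)
(-24320 + y) + (-9624 - 1*(-5728)) = (-24320 - 2140) + (-9624 - 1*(-5728)) = -26460 + (-9624 + 5728) = -26460 - 3896 = -30356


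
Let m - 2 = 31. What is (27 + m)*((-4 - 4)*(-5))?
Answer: 2400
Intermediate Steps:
m = 33 (m = 2 + 31 = 33)
(27 + m)*((-4 - 4)*(-5)) = (27 + 33)*((-4 - 4)*(-5)) = 60*(-8*(-5)) = 60*40 = 2400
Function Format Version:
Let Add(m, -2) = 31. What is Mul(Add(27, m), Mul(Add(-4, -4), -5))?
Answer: 2400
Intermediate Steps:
m = 33 (m = Add(2, 31) = 33)
Mul(Add(27, m), Mul(Add(-4, -4), -5)) = Mul(Add(27, 33), Mul(Add(-4, -4), -5)) = Mul(60, Mul(-8, -5)) = Mul(60, 40) = 2400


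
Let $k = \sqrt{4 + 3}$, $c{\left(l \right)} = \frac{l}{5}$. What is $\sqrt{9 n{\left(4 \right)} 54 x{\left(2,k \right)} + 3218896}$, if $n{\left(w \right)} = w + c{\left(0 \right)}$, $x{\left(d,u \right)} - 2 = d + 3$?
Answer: $2 \sqrt{808126} \approx 1797.9$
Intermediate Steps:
$c{\left(l \right)} = \frac{l}{5}$ ($c{\left(l \right)} = l \frac{1}{5} = \frac{l}{5}$)
$k = \sqrt{7} \approx 2.6458$
$x{\left(d,u \right)} = 5 + d$ ($x{\left(d,u \right)} = 2 + \left(d + 3\right) = 2 + \left(3 + d\right) = 5 + d$)
$n{\left(w \right)} = w$ ($n{\left(w \right)} = w + \frac{1}{5} \cdot 0 = w + 0 = w$)
$\sqrt{9 n{\left(4 \right)} 54 x{\left(2,k \right)} + 3218896} = \sqrt{9 \cdot 4 \cdot 54 \left(5 + 2\right) + 3218896} = \sqrt{9 \cdot 216 \cdot 7 + 3218896} = \sqrt{9 \cdot 1512 + 3218896} = \sqrt{13608 + 3218896} = \sqrt{3232504} = 2 \sqrt{808126}$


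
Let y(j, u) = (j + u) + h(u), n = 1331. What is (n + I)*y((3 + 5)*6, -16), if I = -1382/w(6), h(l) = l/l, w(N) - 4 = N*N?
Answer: 855657/20 ≈ 42783.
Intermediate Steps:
w(N) = 4 + N**2 (w(N) = 4 + N*N = 4 + N**2)
h(l) = 1
y(j, u) = 1 + j + u (y(j, u) = (j + u) + 1 = 1 + j + u)
I = -691/20 (I = -1382/(4 + 6**2) = -1382/(4 + 36) = -1382/40 = -1382*1/40 = -691/20 ≈ -34.550)
(n + I)*y((3 + 5)*6, -16) = (1331 - 691/20)*(1 + (3 + 5)*6 - 16) = 25929*(1 + 8*6 - 16)/20 = 25929*(1 + 48 - 16)/20 = (25929/20)*33 = 855657/20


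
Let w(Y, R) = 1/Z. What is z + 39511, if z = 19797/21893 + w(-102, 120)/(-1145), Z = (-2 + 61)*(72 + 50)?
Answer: 7129360357123307/180435757030 ≈ 39512.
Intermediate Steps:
Z = 7198 (Z = 59*122 = 7198)
w(Y, R) = 1/7198
z = 163161110977/180435757030 (z = 19797/21893 + (1/7198)/(-1145) = 19797*(1/21893) + (1/7198)*(-1/1145) = 19797/21893 - 1/8241710 = 163161110977/180435757030 ≈ 0.90426)
z + 39511 = 163161110977/180435757030 + 39511 = 7129360357123307/180435757030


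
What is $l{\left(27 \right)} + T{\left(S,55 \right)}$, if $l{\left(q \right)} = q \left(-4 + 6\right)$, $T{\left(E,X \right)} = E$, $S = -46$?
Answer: $8$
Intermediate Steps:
$l{\left(q \right)} = 2 q$ ($l{\left(q \right)} = q 2 = 2 q$)
$l{\left(27 \right)} + T{\left(S,55 \right)} = 2 \cdot 27 - 46 = 54 - 46 = 8$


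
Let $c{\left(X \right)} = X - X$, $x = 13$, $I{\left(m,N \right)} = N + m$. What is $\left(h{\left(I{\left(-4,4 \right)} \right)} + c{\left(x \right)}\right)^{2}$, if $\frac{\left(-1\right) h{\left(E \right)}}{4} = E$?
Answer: $0$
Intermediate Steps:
$c{\left(X \right)} = 0$
$h{\left(E \right)} = - 4 E$
$\left(h{\left(I{\left(-4,4 \right)} \right)} + c{\left(x \right)}\right)^{2} = \left(- 4 \left(4 - 4\right) + 0\right)^{2} = \left(\left(-4\right) 0 + 0\right)^{2} = \left(0 + 0\right)^{2} = 0^{2} = 0$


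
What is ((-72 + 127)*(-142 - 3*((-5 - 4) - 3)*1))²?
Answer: 33988900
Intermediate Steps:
((-72 + 127)*(-142 - 3*((-5 - 4) - 3)*1))² = (55*(-142 - 3*(-9 - 3)*1))² = (55*(-142 - 3*(-12)*1))² = (55*(-142 + 36*1))² = (55*(-142 + 36))² = (55*(-106))² = (-5830)² = 33988900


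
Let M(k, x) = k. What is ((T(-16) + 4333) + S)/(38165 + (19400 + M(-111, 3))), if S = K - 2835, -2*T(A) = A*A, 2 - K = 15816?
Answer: -314/1249 ≈ -0.25140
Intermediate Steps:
K = -15814 (K = 2 - 1*15816 = 2 - 15816 = -15814)
T(A) = -A**2/2 (T(A) = -A*A/2 = -A**2/2)
S = -18649 (S = -15814 - 2835 = -18649)
((T(-16) + 4333) + S)/(38165 + (19400 + M(-111, 3))) = ((-1/2*(-16)**2 + 4333) - 18649)/(38165 + (19400 - 111)) = ((-1/2*256 + 4333) - 18649)/(38165 + 19289) = ((-128 + 4333) - 18649)/57454 = (4205 - 18649)*(1/57454) = -14444*1/57454 = -314/1249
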